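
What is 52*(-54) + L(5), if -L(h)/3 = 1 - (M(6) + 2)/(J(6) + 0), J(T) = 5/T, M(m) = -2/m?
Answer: -2805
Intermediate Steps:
L(h) = 3 (L(h) = -3*(1 - (-2/6 + 2)/(5/6 + 0)) = -3*(1 - (-2*⅙ + 2)/(5*(⅙) + 0)) = -3*(1 - (-⅓ + 2)/(⅚ + 0)) = -3*(1 - 5/(3*⅚)) = -3*(1 - 5*6/(3*5)) = -3*(1 - 1*2) = -3*(1 - 2) = -3*(-1) = 3)
52*(-54) + L(5) = 52*(-54) + 3 = -2808 + 3 = -2805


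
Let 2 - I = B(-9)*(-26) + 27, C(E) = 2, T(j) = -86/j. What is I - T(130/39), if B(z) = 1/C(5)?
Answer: 69/5 ≈ 13.800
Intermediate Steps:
B(z) = ½ (B(z) = 1/2 = ½)
I = -12 (I = 2 - ((½)*(-26) + 27) = 2 - (-13 + 27) = 2 - 1*14 = 2 - 14 = -12)
I - T(130/39) = -12 - (-86)/(130/39) = -12 - (-86)/(130*(1/39)) = -12 - (-86)/10/3 = -12 - (-86)*3/10 = -12 - 1*(-129/5) = -12 + 129/5 = 69/5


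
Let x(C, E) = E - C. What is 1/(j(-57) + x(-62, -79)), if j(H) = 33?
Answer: 1/16 ≈ 0.062500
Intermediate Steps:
1/(j(-57) + x(-62, -79)) = 1/(33 + (-79 - 1*(-62))) = 1/(33 + (-79 + 62)) = 1/(33 - 17) = 1/16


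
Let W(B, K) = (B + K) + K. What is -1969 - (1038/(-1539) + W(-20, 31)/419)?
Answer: -423107215/214947 ≈ -1968.4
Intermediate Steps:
W(B, K) = B + 2*K
-1969 - (1038/(-1539) + W(-20, 31)/419) = -1969 - (1038/(-1539) + (-20 + 2*31)/419) = -1969 - (1038*(-1/1539) + (-20 + 62)*(1/419)) = -1969 - (-346/513 + 42*(1/419)) = -1969 - (-346/513 + 42/419) = -1969 - 1*(-123428/214947) = -1969 + 123428/214947 = -423107215/214947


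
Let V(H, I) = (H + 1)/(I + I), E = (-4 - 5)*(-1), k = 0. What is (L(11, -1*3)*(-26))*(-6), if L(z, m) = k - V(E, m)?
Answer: 260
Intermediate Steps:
E = 9 (E = -9*(-1) = 9)
V(H, I) = (1 + H)/(2*I) (V(H, I) = (1 + H)/((2*I)) = (1 + H)*(1/(2*I)) = (1 + H)/(2*I))
L(z, m) = -5/m (L(z, m) = 0 - (1 + 9)/(2*m) = 0 - 10/(2*m) = 0 - 5/m = -5/m)
(L(11, -1*3)*(-26))*(-6) = (-5/((-1*3))*(-26))*(-6) = (-5/(-3)*(-26))*(-6) = (-5*(-⅓)*(-26))*(-6) = ((5/3)*(-26))*(-6) = -130/3*(-6) = 260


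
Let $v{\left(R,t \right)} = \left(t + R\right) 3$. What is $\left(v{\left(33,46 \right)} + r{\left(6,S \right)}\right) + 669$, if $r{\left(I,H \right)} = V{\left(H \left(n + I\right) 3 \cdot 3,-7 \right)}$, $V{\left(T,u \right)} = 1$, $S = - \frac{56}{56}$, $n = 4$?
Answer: $907$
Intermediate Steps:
$v{\left(R,t \right)} = 3 R + 3 t$ ($v{\left(R,t \right)} = \left(R + t\right) 3 = 3 R + 3 t$)
$S = -1$ ($S = \left(-56\right) \frac{1}{56} = -1$)
$r{\left(I,H \right)} = 1$
$\left(v{\left(33,46 \right)} + r{\left(6,S \right)}\right) + 669 = \left(\left(3 \cdot 33 + 3 \cdot 46\right) + 1\right) + 669 = \left(\left(99 + 138\right) + 1\right) + 669 = \left(237 + 1\right) + 669 = 238 + 669 = 907$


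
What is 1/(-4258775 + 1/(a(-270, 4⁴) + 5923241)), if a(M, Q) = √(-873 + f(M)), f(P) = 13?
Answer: (-2*√215 + 5923241*I)/(2*(-12612875344887*I + 4258775*√215)) ≈ -2.3481e-7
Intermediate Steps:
a(M, Q) = 2*I*√215 (a(M, Q) = √(-873 + 13) = √(-860) = 2*I*√215)
1/(-4258775 + 1/(a(-270, 4⁴) + 5923241)) = 1/(-4258775 + 1/(2*I*√215 + 5923241)) = 1/(-4258775 + 1/(5923241 + 2*I*√215))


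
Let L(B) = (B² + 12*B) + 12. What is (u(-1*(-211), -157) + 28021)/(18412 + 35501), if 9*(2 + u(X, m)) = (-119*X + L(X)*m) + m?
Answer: -7162300/485217 ≈ -14.761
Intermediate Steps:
L(B) = 12 + B² + 12*B
u(X, m) = -2 - 119*X/9 + m/9 + m*(12 + X² + 12*X)/9 (u(X, m) = -2 + ((-119*X + (12 + X² + 12*X)*m) + m)/9 = -2 + ((-119*X + m*(12 + X² + 12*X)) + m)/9 = -2 + (m - 119*X + m*(12 + X² + 12*X))/9 = -2 + (-119*X/9 + m/9 + m*(12 + X² + 12*X)/9) = -2 - 119*X/9 + m/9 + m*(12 + X² + 12*X)/9)
(u(-1*(-211), -157) + 28021)/(18412 + 35501) = ((-2 - (-119)*(-211)/9 + (⅑)*(-157) + (⅑)*(-157)*(12 + (-1*(-211))² + 12*(-1*(-211)))) + 28021)/(18412 + 35501) = ((-2 - 119/9*211 - 157/9 + (⅑)*(-157)*(12 + 211² + 12*211)) + 28021)/53913 = ((-2 - 25109/9 - 157/9 + (⅑)*(-157)*(12 + 44521 + 2532)) + 28021)*(1/53913) = ((-2 - 25109/9 - 157/9 + (⅑)*(-157)*47065) + 28021)*(1/53913) = ((-2 - 25109/9 - 157/9 - 7389205/9) + 28021)*(1/53913) = (-7414489/9 + 28021)*(1/53913) = -7162300/9*1/53913 = -7162300/485217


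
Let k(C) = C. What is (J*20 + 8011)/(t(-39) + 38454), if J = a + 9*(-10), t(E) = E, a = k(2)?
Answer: 6251/38415 ≈ 0.16272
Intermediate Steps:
a = 2
J = -88 (J = 2 + 9*(-10) = 2 - 90 = -88)
(J*20 + 8011)/(t(-39) + 38454) = (-88*20 + 8011)/(-39 + 38454) = (-1760 + 8011)/38415 = 6251*(1/38415) = 6251/38415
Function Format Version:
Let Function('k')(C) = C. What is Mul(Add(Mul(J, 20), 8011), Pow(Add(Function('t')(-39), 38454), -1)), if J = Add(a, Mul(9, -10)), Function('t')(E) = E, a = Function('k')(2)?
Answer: Rational(6251, 38415) ≈ 0.16272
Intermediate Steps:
a = 2
J = -88 (J = Add(2, Mul(9, -10)) = Add(2, -90) = -88)
Mul(Add(Mul(J, 20), 8011), Pow(Add(Function('t')(-39), 38454), -1)) = Mul(Add(Mul(-88, 20), 8011), Pow(Add(-39, 38454), -1)) = Mul(Add(-1760, 8011), Pow(38415, -1)) = Mul(6251, Rational(1, 38415)) = Rational(6251, 38415)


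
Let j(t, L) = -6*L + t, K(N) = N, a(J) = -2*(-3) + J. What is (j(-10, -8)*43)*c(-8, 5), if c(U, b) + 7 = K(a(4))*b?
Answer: 70262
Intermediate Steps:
a(J) = 6 + J
j(t, L) = t - 6*L
c(U, b) = -7 + 10*b (c(U, b) = -7 + (6 + 4)*b = -7 + 10*b)
(j(-10, -8)*43)*c(-8, 5) = ((-10 - 6*(-8))*43)*(-7 + 10*5) = ((-10 + 48)*43)*(-7 + 50) = (38*43)*43 = 1634*43 = 70262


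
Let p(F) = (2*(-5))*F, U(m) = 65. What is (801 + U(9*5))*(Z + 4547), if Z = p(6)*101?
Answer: -1310258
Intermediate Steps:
p(F) = -10*F
Z = -6060 (Z = -10*6*101 = -60*101 = -6060)
(801 + U(9*5))*(Z + 4547) = (801 + 65)*(-6060 + 4547) = 866*(-1513) = -1310258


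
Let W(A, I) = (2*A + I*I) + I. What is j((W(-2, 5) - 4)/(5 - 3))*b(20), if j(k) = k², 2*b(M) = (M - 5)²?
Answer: 27225/2 ≈ 13613.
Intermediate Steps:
W(A, I) = I + I² + 2*A (W(A, I) = (2*A + I²) + I = (I² + 2*A) + I = I + I² + 2*A)
b(M) = (-5 + M)²/2 (b(M) = (M - 5)²/2 = (-5 + M)²/2)
j((W(-2, 5) - 4)/(5 - 3))*b(20) = (((5 + 5² + 2*(-2)) - 4)/(5 - 3))²*((-5 + 20)²/2) = (((5 + 25 - 4) - 4)/2)²*((½)*15²) = ((26 - 4)*(½))²*((½)*225) = (22*(½))²*(225/2) = 11²*(225/2) = 121*(225/2) = 27225/2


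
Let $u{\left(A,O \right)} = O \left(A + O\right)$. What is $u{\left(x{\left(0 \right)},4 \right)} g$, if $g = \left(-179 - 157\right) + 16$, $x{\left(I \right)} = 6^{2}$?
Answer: $-51200$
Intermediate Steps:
$x{\left(I \right)} = 36$
$g = -320$ ($g = -336 + 16 = -320$)
$u{\left(x{\left(0 \right)},4 \right)} g = 4 \left(36 + 4\right) \left(-320\right) = 4 \cdot 40 \left(-320\right) = 160 \left(-320\right) = -51200$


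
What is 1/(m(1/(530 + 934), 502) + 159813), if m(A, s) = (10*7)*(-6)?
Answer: 1/159393 ≈ 6.2738e-6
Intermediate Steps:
m(A, s) = -420 (m(A, s) = 70*(-6) = -420)
1/(m(1/(530 + 934), 502) + 159813) = 1/(-420 + 159813) = 1/159393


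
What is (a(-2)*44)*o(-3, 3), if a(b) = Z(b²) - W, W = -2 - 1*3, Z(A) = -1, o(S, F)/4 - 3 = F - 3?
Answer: 2112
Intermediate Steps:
o(S, F) = 4*F (o(S, F) = 12 + 4*(F - 3) = 12 + 4*(-3 + F) = 12 + (-12 + 4*F) = 4*F)
W = -5 (W = -2 - 3 = -5)
a(b) = 4 (a(b) = -1 - 1*(-5) = -1 + 5 = 4)
(a(-2)*44)*o(-3, 3) = (4*44)*(4*3) = 176*12 = 2112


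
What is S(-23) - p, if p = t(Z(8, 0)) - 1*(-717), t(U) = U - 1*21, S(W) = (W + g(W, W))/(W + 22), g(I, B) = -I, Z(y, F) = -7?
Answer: -689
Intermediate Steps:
S(W) = 0 (S(W) = (W - W)/(W + 22) = 0/(22 + W) = 0)
t(U) = -21 + U (t(U) = U - 21 = -21 + U)
p = 689 (p = (-21 - 7) - 1*(-717) = -28 + 717 = 689)
S(-23) - p = 0 - 1*689 = 0 - 689 = -689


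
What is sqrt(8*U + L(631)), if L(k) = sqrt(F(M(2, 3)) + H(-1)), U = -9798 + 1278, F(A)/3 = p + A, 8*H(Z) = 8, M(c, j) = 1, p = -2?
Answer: sqrt(-68160 + I*sqrt(2)) ≈ 0.003 + 261.07*I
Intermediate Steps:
H(Z) = 1 (H(Z) = (1/8)*8 = 1)
F(A) = -6 + 3*A (F(A) = 3*(-2 + A) = -6 + 3*A)
U = -8520
L(k) = I*sqrt(2) (L(k) = sqrt((-6 + 3*1) + 1) = sqrt((-6 + 3) + 1) = sqrt(-3 + 1) = sqrt(-2) = I*sqrt(2))
sqrt(8*U + L(631)) = sqrt(8*(-8520) + I*sqrt(2)) = sqrt(-68160 + I*sqrt(2))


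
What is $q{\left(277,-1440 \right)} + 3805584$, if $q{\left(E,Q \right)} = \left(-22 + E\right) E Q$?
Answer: $-97908816$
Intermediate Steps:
$q{\left(E,Q \right)} = E Q \left(-22 + E\right)$
$q{\left(277,-1440 \right)} + 3805584 = 277 \left(-1440\right) \left(-22 + 277\right) + 3805584 = 277 \left(-1440\right) 255 + 3805584 = -101714400 + 3805584 = -97908816$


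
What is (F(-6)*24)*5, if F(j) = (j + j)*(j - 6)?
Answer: 17280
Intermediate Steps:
F(j) = 2*j*(-6 + j) (F(j) = (2*j)*(-6 + j) = 2*j*(-6 + j))
(F(-6)*24)*5 = ((2*(-6)*(-6 - 6))*24)*5 = ((2*(-6)*(-12))*24)*5 = (144*24)*5 = 3456*5 = 17280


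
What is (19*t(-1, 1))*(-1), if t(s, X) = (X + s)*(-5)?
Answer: 0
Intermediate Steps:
t(s, X) = -5*X - 5*s
(19*t(-1, 1))*(-1) = (19*(-5*1 - 5*(-1)))*(-1) = (19*(-5 + 5))*(-1) = (19*0)*(-1) = 0*(-1) = 0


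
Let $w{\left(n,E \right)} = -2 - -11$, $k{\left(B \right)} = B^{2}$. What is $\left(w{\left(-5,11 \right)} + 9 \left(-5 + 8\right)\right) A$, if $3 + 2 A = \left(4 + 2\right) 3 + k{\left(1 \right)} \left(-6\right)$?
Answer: $162$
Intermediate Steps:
$w{\left(n,E \right)} = 9$ ($w{\left(n,E \right)} = -2 + 11 = 9$)
$A = \frac{9}{2}$ ($A = - \frac{3}{2} + \frac{\left(4 + 2\right) 3 + 1^{2} \left(-6\right)}{2} = - \frac{3}{2} + \frac{6 \cdot 3 + 1 \left(-6\right)}{2} = - \frac{3}{2} + \frac{18 - 6}{2} = - \frac{3}{2} + \frac{1}{2} \cdot 12 = - \frac{3}{2} + 6 = \frac{9}{2} \approx 4.5$)
$\left(w{\left(-5,11 \right)} + 9 \left(-5 + 8\right)\right) A = \left(9 + 9 \left(-5 + 8\right)\right) \frac{9}{2} = \left(9 + 9 \cdot 3\right) \frac{9}{2} = \left(9 + 27\right) \frac{9}{2} = 36 \cdot \frac{9}{2} = 162$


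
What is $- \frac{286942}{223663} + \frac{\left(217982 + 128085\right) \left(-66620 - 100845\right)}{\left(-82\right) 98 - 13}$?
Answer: $\frac{12962187830001607}{1800263487} \approx 7.2002 \cdot 10^{6}$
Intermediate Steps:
$- \frac{286942}{223663} + \frac{\left(217982 + 128085\right) \left(-66620 - 100845\right)}{\left(-82\right) 98 - 13} = \left(-286942\right) \frac{1}{223663} + \frac{346067 \left(-167465\right)}{-8036 - 13} = - \frac{286942}{223663} - \frac{57954110155}{-8049} = - \frac{286942}{223663} - - \frac{57954110155}{8049} = - \frac{286942}{223663} + \frac{57954110155}{8049} = \frac{12962187830001607}{1800263487}$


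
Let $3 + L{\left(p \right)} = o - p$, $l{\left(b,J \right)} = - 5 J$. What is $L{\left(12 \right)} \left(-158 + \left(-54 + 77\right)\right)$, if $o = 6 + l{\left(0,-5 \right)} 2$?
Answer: $-5535$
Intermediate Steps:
$o = 56$ ($o = 6 + \left(-5\right) \left(-5\right) 2 = 6 + 25 \cdot 2 = 6 + 50 = 56$)
$L{\left(p \right)} = 53 - p$ ($L{\left(p \right)} = -3 - \left(-56 + p\right) = 53 - p$)
$L{\left(12 \right)} \left(-158 + \left(-54 + 77\right)\right) = \left(53 - 12\right) \left(-158 + \left(-54 + 77\right)\right) = \left(53 - 12\right) \left(-158 + 23\right) = 41 \left(-135\right) = -5535$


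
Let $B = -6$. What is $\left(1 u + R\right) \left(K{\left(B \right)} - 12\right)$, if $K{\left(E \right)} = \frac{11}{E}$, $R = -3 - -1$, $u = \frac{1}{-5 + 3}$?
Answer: $\frac{415}{12} \approx 34.583$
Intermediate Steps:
$u = - \frac{1}{2}$ ($u = \frac{1}{-2} = - \frac{1}{2} \approx -0.5$)
$R = -2$ ($R = -3 + 1 = -2$)
$\left(1 u + R\right) \left(K{\left(B \right)} - 12\right) = \left(1 \left(- \frac{1}{2}\right) - 2\right) \left(\frac{11}{-6} - 12\right) = \left(- \frac{1}{2} - 2\right) \left(11 \left(- \frac{1}{6}\right) - 12\right) = - \frac{5 \left(- \frac{11}{6} - 12\right)}{2} = \left(- \frac{5}{2}\right) \left(- \frac{83}{6}\right) = \frac{415}{12}$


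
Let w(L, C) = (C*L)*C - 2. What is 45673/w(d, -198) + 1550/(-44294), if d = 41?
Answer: -234185619/35598246214 ≈ -0.0065786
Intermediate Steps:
w(L, C) = -2 + L*C² (w(L, C) = L*C² - 2 = -2 + L*C²)
45673/w(d, -198) + 1550/(-44294) = 45673/(-2 + 41*(-198)²) + 1550/(-44294) = 45673/(-2 + 41*39204) + 1550*(-1/44294) = 45673/(-2 + 1607364) - 775/22147 = 45673/1607362 - 775/22147 = -234185619/35598246214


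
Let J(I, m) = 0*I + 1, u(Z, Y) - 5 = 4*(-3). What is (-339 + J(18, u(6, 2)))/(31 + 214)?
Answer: -338/245 ≈ -1.3796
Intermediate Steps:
u(Z, Y) = -7 (u(Z, Y) = 5 + 4*(-3) = 5 - 12 = -7)
J(I, m) = 1 (J(I, m) = 0 + 1 = 1)
(-339 + J(18, u(6, 2)))/(31 + 214) = (-339 + 1)/(31 + 214) = -338/245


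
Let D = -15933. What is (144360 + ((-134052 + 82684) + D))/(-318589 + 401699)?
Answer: 77059/83110 ≈ 0.92719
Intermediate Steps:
(144360 + ((-134052 + 82684) + D))/(-318589 + 401699) = (144360 + ((-134052 + 82684) - 15933))/(-318589 + 401699) = (144360 + (-51368 - 15933))/83110 = (144360 - 67301)*(1/83110) = 77059*(1/83110) = 77059/83110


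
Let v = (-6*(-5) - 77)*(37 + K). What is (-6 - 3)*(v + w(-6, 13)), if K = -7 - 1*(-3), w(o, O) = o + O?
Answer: 13896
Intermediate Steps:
w(o, O) = O + o
K = -4 (K = -7 + 3 = -4)
v = -1551 (v = (-6*(-5) - 77)*(37 - 4) = (30 - 77)*33 = -47*33 = -1551)
(-6 - 3)*(v + w(-6, 13)) = (-6 - 3)*(-1551 + (13 - 6)) = -9*(-1551 + 7) = -9*(-1544) = 13896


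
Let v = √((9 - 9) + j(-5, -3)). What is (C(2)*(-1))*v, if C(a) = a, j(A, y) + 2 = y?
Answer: -2*I*√5 ≈ -4.4721*I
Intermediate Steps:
j(A, y) = -2 + y
v = I*√5 (v = √((9 - 9) + (-2 - 3)) = √(0 - 5) = √(-5) = I*√5 ≈ 2.2361*I)
(C(2)*(-1))*v = (2*(-1))*(I*√5) = -2*I*√5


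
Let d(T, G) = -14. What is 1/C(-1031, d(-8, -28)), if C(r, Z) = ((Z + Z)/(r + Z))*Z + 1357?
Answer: 1045/1417673 ≈ 0.00073712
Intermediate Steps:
C(r, Z) = 1357 + 2*Z²/(Z + r) (C(r, Z) = ((2*Z)/(Z + r))*Z + 1357 = (2*Z/(Z + r))*Z + 1357 = 2*Z²/(Z + r) + 1357 = 1357 + 2*Z²/(Z + r))
1/C(-1031, d(-8, -28)) = 1/((2*(-14)² + 1357*(-14) + 1357*(-1031))/(-14 - 1031)) = 1/((2*196 - 18998 - 1399067)/(-1045)) = 1/(-(392 - 18998 - 1399067)/1045) = 1/(-1/1045*(-1417673)) = 1/(1417673/1045) = 1045/1417673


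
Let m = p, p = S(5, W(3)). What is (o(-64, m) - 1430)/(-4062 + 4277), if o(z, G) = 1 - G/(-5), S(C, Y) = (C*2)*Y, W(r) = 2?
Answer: -285/43 ≈ -6.6279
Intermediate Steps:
S(C, Y) = 2*C*Y (S(C, Y) = (2*C)*Y = 2*C*Y)
p = 20 (p = 2*5*2 = 20)
m = 20
o(z, G) = 1 + G/5 (o(z, G) = 1 - G*(-1)/5 = 1 - (-1)*G/5 = 1 + G/5)
(o(-64, m) - 1430)/(-4062 + 4277) = ((1 + (1/5)*20) - 1430)/(-4062 + 4277) = ((1 + 4) - 1430)/215 = (5 - 1430)*(1/215) = -1425*1/215 = -285/43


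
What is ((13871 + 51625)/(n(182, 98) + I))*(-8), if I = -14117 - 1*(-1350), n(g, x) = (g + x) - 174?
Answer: 523968/12661 ≈ 41.384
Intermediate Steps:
n(g, x) = -174 + g + x
I = -12767 (I = -14117 + 1350 = -12767)
((13871 + 51625)/(n(182, 98) + I))*(-8) = ((13871 + 51625)/((-174 + 182 + 98) - 12767))*(-8) = (65496/(106 - 12767))*(-8) = (65496/(-12661))*(-8) = (65496*(-1/12661))*(-8) = -65496/12661*(-8) = 523968/12661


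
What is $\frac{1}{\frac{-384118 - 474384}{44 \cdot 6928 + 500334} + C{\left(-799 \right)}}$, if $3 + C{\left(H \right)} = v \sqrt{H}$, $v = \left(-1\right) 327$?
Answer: $- \frac{659028371000}{13846921571480085919} + \frac{52997894507703 i \sqrt{799}}{13846921571480085919} \approx -4.7594 \cdot 10^{-8} + 0.00010819 i$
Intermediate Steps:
$v = -327$
$C{\left(H \right)} = -3 - 327 \sqrt{H}$
$\frac{1}{\frac{-384118 - 474384}{44 \cdot 6928 + 500334} + C{\left(-799 \right)}} = \frac{1}{\frac{-384118 - 474384}{44 \cdot 6928 + 500334} - \left(3 + 327 \sqrt{-799}\right)} = \frac{1}{- \frac{858502}{304832 + 500334} - \left(3 + 327 i \sqrt{799}\right)} = \frac{1}{- \frac{858502}{805166} - \left(3 + 327 i \sqrt{799}\right)} = \frac{1}{\left(-858502\right) \frac{1}{805166} - \left(3 + 327 i \sqrt{799}\right)} = \frac{1}{- \frac{429251}{402583} - \left(3 + 327 i \sqrt{799}\right)} = \frac{1}{- \frac{1637000}{402583} - 327 i \sqrt{799}}$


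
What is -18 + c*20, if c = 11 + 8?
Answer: 362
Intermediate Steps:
c = 19
-18 + c*20 = -18 + 19*20 = -18 + 380 = 362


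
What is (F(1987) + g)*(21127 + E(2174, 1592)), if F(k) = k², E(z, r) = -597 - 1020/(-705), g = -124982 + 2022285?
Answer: 5640751879616/47 ≈ 1.2002e+11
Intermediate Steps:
g = 1897303
E(z, r) = -27991/47 (E(z, r) = -597 - 1020*(-1)/705 = -597 - 1*(-68/47) = -597 + 68/47 = -27991/47)
(F(1987) + g)*(21127 + E(2174, 1592)) = (1987² + 1897303)*(21127 - 27991/47) = (3948169 + 1897303)*(964978/47) = 5845472*(964978/47) = 5640751879616/47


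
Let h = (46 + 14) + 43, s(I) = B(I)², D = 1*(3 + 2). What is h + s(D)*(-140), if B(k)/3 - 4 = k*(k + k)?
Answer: -3674057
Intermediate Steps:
D = 5 (D = 1*5 = 5)
B(k) = 12 + 6*k² (B(k) = 12 + 3*(k*(k + k)) = 12 + 3*(k*(2*k)) = 12 + 3*(2*k²) = 12 + 6*k²)
s(I) = (12 + 6*I²)²
h = 103 (h = 60 + 43 = 103)
h + s(D)*(-140) = 103 + (36*(2 + 5²)²)*(-140) = 103 + (36*(2 + 25)²)*(-140) = 103 + (36*27²)*(-140) = 103 + (36*729)*(-140) = 103 + 26244*(-140) = 103 - 3674160 = -3674057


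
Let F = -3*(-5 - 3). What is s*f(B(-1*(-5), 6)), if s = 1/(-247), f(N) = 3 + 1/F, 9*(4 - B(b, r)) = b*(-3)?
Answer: -73/5928 ≈ -0.012314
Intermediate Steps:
F = 24 (F = -3*(-8) = 24)
B(b, r) = 4 + b/3 (B(b, r) = 4 - b*(-3)/9 = 4 - (-1)*b/3 = 4 + b/3)
f(N) = 73/24 (f(N) = 3 + 1/24 = 73/24)
s = -1/247 ≈ -0.0040486
s*f(B(-1*(-5), 6)) = -1/247*73/24 = -73/5928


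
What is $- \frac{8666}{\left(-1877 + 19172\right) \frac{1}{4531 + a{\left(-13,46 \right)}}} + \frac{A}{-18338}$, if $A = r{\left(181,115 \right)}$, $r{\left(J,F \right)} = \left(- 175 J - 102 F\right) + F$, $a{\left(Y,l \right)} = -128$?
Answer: $- \frac{349481662987}{158577855} \approx -2203.8$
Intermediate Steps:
$r{\left(J,F \right)} = - 175 J - 101 F$
$A = -43290$ ($A = \left(-175\right) 181 - 11615 = -31675 - 11615 = -43290$)
$- \frac{8666}{\left(-1877 + 19172\right) \frac{1}{4531 + a{\left(-13,46 \right)}}} + \frac{A}{-18338} = - \frac{8666}{\left(-1877 + 19172\right) \frac{1}{4531 - 128}} - \frac{43290}{-18338} = - \frac{8666}{17295 \cdot \frac{1}{4403}} - - \frac{21645}{9169} = - \frac{8666}{17295 \cdot \frac{1}{4403}} + \frac{21645}{9169} = - \frac{8666}{\frac{17295}{4403}} + \frac{21645}{9169} = \left(-8666\right) \frac{4403}{17295} + \frac{21645}{9169} = - \frac{38156398}{17295} + \frac{21645}{9169} = - \frac{349481662987}{158577855}$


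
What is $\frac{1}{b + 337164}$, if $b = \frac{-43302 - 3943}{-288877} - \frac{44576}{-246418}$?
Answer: $\frac{35592246293}{12000436388632833} \approx 2.9659 \cdot 10^{-6}$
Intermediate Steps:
$b = \frac{12259499781}{35592246293}$ ($b = \left(-43302 - 3943\right) \left(- \frac{1}{288877}\right) - - \frac{22288}{123209} = \left(-47245\right) \left(- \frac{1}{288877}\right) + \frac{22288}{123209} = \frac{47245}{288877} + \frac{22288}{123209} = \frac{12259499781}{35592246293} \approx 0.34444$)
$\frac{1}{b + 337164} = \frac{1}{\frac{12259499781}{35592246293} + 337164} = \frac{1}{\frac{12000436388632833}{35592246293}} = \frac{35592246293}{12000436388632833}$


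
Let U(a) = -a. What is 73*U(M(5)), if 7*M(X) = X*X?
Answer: -1825/7 ≈ -260.71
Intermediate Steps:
M(X) = X²/7 (M(X) = (X*X)/7 = X²/7)
73*U(M(5)) = 73*(-5²/7) = 73*(-25/7) = -1825/7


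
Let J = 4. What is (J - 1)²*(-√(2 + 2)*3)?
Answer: -54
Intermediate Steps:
(J - 1)²*(-√(2 + 2)*3) = (4 - 1)²*(-√(2 + 2)*3) = 3²*(-√4*3) = 9*(-1*2*3) = 9*(-2*3) = 9*(-6) = -54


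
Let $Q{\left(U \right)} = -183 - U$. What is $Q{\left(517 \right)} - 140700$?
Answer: $-141400$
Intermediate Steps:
$Q{\left(517 \right)} - 140700 = \left(-183 - 517\right) - 140700 = -700 - 140700 = -141400$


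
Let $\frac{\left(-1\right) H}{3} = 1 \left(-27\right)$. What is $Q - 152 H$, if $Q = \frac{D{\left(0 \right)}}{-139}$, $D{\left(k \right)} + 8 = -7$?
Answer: $- \frac{1711353}{139} \approx -12312.0$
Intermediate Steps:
$D{\left(k \right)} = -15$ ($D{\left(k \right)} = -8 - 7 = -15$)
$H = 81$ ($H = - 3 \cdot 1 \left(-27\right) = \left(-3\right) \left(-27\right) = 81$)
$Q = \frac{15}{139}$ ($Q = - \frac{15}{-139} = \left(-15\right) \left(- \frac{1}{139}\right) = \frac{15}{139} \approx 0.10791$)
$Q - 152 H = \frac{15}{139} - 12312 = - \frac{1711353}{139}$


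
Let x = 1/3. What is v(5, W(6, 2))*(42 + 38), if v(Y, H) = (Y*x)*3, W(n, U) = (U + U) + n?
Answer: 400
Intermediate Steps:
x = ⅓ ≈ 0.33333
W(n, U) = n + 2*U (W(n, U) = 2*U + n = n + 2*U)
v(Y, H) = Y (v(Y, H) = (Y*(⅓))*3 = (Y/3)*3 = Y)
v(5, W(6, 2))*(42 + 38) = 5*(42 + 38) = 5*80 = 400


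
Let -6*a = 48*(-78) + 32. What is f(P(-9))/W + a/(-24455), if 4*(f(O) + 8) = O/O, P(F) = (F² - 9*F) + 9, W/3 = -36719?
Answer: -3723887/147610380 ≈ -0.025228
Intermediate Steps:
W = -110157 (W = 3*(-36719) = -110157)
a = 1856/3 (a = -(48*(-78) + 32)/6 = -(-3744 + 32)/6 = -⅙*(-3712) = 1856/3 ≈ 618.67)
P(F) = 9 + F² - 9*F
f(O) = -31/4 (f(O) = -8 + (O/O)/4 = -8 + (¼)*1 = -8 + ¼ = -31/4)
f(P(-9))/W + a/(-24455) = -31/4/(-110157) + (1856/3)/(-24455) = -31/4*(-1/110157) + (1856/3)*(-1/24455) = 31/440628 - 1856/73365 = -3723887/147610380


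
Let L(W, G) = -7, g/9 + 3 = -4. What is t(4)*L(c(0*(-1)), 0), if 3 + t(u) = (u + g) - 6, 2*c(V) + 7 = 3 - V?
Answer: 476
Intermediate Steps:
g = -63 (g = -27 + 9*(-4) = -27 - 36 = -63)
c(V) = -2 - V/2 (c(V) = -7/2 + (3 - V)/2 = -7/2 + (3/2 - V/2) = -2 - V/2)
t(u) = -72 + u (t(u) = -3 + ((u - 63) - 6) = -3 + ((-63 + u) - 6) = -3 + (-69 + u) = -72 + u)
t(4)*L(c(0*(-1)), 0) = (-72 + 4)*(-7) = -68*(-7) = 476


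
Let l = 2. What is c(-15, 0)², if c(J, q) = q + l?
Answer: 4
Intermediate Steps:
c(J, q) = 2 + q (c(J, q) = q + 2 = 2 + q)
c(-15, 0)² = (2 + 0)² = 2² = 4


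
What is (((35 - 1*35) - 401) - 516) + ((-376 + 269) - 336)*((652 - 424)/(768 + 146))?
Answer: -469571/457 ≈ -1027.5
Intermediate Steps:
(((35 - 1*35) - 401) - 516) + ((-376 + 269) - 336)*((652 - 424)/(768 + 146)) = (((35 - 35) - 401) - 516) + (-107 - 336)*(228/914) = ((0 - 401) - 516) - 101004/914 = (-401 - 516) - 443*114/457 = -917 - 50502/457 = -469571/457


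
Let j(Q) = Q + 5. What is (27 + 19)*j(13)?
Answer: 828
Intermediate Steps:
j(Q) = 5 + Q
(27 + 19)*j(13) = (27 + 19)*(5 + 13) = 46*18 = 828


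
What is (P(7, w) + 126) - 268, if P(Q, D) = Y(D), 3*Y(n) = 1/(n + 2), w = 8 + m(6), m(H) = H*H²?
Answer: -96275/678 ≈ -142.00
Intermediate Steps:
m(H) = H³
w = 224 (w = 8 + 6³ = 8 + 216 = 224)
Y(n) = 1/(3*(2 + n)) (Y(n) = 1/(3*(n + 2)) = 1/(3*(2 + n)))
P(Q, D) = 1/(3*(2 + D))
(P(7, w) + 126) - 268 = (1/(3*(2 + 224)) + 126) - 268 = ((⅓)/226 + 126) - 268 = ((⅓)*(1/226) + 126) - 268 = (1/678 + 126) - 268 = 85429/678 - 268 = -96275/678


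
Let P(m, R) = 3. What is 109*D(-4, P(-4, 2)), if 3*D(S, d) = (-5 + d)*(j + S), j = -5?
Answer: 654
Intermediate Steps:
D(S, d) = (-5 + S)*(-5 + d)/3 (D(S, d) = ((-5 + d)*(-5 + S))/3 = ((-5 + S)*(-5 + d))/3 = (-5 + S)*(-5 + d)/3)
109*D(-4, P(-4, 2)) = 109*(25/3 - 5/3*(-4) - 5/3*3 + (⅓)*(-4)*3) = 109*(25/3 + 20/3 - 5 - 4) = 109*6 = 654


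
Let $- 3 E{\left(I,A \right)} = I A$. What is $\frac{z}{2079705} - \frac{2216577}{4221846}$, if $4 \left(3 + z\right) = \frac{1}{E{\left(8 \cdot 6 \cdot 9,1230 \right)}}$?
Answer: $- \frac{181443260494547827}{345588445106524800} \approx -0.52503$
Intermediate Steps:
$E{\left(I,A \right)} = - \frac{A I}{3}$ ($E{\left(I,A \right)} = - \frac{I A}{3} = - \frac{A I}{3}$)
$z = - \frac{2125441}{708480}$ ($z = -3 + \frac{1}{4 \left(\left(- \frac{1}{3}\right) 1230 \cdot 8 \cdot 6 \cdot 9\right)} = -3 + \frac{1}{4 \left(\left(- \frac{1}{3}\right) 1230 \cdot 48 \cdot 9\right)} = -3 + \frac{1}{4 \left(\left(- \frac{1}{3}\right) 1230 \cdot 432\right)} = -3 + \frac{1}{4 \left(-177120\right)} = -3 + \frac{1}{4} \left(- \frac{1}{177120}\right) = -3 - \frac{1}{708480} = - \frac{2125441}{708480} \approx -3.0$)
$\frac{z}{2079705} - \frac{2216577}{4221846} = - \frac{2125441}{708480 \cdot 2079705} - \frac{2216577}{4221846} = \left(- \frac{2125441}{708480}\right) \frac{1}{2079705} - \frac{738859}{1407282} = - \frac{2125441}{1473429398400} - \frac{738859}{1407282} = - \frac{181443260494547827}{345588445106524800}$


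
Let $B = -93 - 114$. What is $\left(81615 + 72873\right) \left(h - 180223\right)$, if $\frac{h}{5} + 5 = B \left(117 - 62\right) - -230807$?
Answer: $141644176656$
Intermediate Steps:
$B = -207$ ($B = -93 - 114 = -207$)
$h = 1097085$ ($h = -25 + 5 \left(- 207 \left(117 - 62\right) - -230807\right) = -25 + 5 \left(\left(-207\right) 55 + 230807\right) = -25 + 5 \left(-11385 + 230807\right) = -25 + 5 \cdot 219422 = -25 + 1097110 = 1097085$)
$\left(81615 + 72873\right) \left(h - 180223\right) = \left(81615 + 72873\right) \left(1097085 - 180223\right) = 154488 \cdot 916862 = 141644176656$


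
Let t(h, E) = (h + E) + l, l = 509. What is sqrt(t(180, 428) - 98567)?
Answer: 5*I*sqrt(3898) ≈ 312.17*I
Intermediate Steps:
t(h, E) = 509 + E + h (t(h, E) = (h + E) + 509 = (E + h) + 509 = 509 + E + h)
sqrt(t(180, 428) - 98567) = sqrt((509 + 428 + 180) - 98567) = sqrt(1117 - 98567) = sqrt(-97450) = 5*I*sqrt(3898)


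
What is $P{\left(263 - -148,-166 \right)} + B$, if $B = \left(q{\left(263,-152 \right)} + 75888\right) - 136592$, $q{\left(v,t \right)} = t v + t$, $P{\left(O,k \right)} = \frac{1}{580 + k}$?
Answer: $- \frac{41744447}{414} \approx -1.0083 \cdot 10^{5}$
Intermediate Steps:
$q{\left(v,t \right)} = t + t v$
$B = -100832$ ($B = \left(- 152 \left(1 + 263\right) + 75888\right) - 136592 = \left(\left(-152\right) 264 + 75888\right) - 136592 = \left(-40128 + 75888\right) - 136592 = 35760 - 136592 = -100832$)
$P{\left(263 - -148,-166 \right)} + B = \frac{1}{580 - 166} - 100832 = \frac{1}{414} - 100832 = - \frac{41744447}{414}$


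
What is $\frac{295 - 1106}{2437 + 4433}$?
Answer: $- \frac{811}{6870} \approx -0.11805$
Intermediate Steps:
$\frac{295 - 1106}{2437 + 4433} = \frac{295 - 1106}{6870} = \left(-811\right) \frac{1}{6870} = - \frac{811}{6870}$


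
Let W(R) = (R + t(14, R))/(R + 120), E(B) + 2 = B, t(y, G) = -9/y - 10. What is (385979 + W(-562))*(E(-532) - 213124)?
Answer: -255155305105201/3094 ≈ -8.2468e+10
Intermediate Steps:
t(y, G) = -10 - 9/y
E(B) = -2 + B
W(R) = (-149/14 + R)/(120 + R) (W(R) = (R + (-10 - 9/14))/(R + 120) = (R + (-10 - 9*1/14))/(120 + R) = (R + (-10 - 9/14))/(120 + R) = (R - 149/14)/(120 + R) = (-149/14 + R)/(120 + R))
(385979 + W(-562))*(E(-532) - 213124) = (385979 + (-149/14 - 562)/(120 - 562))*((-2 - 532) - 213124) = (385979 - 8017/14/(-442))*(-534 - 213124) = (385979 - 1/442*(-8017/14))*(-213658) = (385979 + 8017/6188)*(-213658) = (2388446069/6188)*(-213658) = -255155305105201/3094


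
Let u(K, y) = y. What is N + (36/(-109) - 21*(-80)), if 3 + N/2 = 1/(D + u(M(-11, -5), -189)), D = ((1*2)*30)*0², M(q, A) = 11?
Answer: 34479052/20601 ≈ 1673.7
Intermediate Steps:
D = 0 (D = (2*30)*0 = 60*0 = 0)
N = -1136/189 (N = -6 + 2/(0 - 189) = -6 + 2/(-189) = -6 + 2*(-1/189) = -6 - 2/189 = -1136/189 ≈ -6.0106)
N + (36/(-109) - 21*(-80)) = -1136/189 + (36/(-109) - 21*(-80)) = -1136/189 + (36*(-1/109) + 1680) = -1136/189 + (-36/109 + 1680) = -1136/189 + 183084/109 = 34479052/20601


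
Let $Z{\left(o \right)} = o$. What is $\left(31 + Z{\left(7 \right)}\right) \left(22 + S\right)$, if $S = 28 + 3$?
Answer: $2014$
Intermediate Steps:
$S = 31$
$\left(31 + Z{\left(7 \right)}\right) \left(22 + S\right) = \left(31 + 7\right) \left(22 + 31\right) = 38 \cdot 53 = 2014$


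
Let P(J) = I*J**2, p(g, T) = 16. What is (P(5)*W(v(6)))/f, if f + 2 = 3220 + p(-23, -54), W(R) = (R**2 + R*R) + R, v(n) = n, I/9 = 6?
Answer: 17550/539 ≈ 32.560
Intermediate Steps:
I = 54 (I = 9*6 = 54)
P(J) = 54*J**2
W(R) = R + 2*R**2 (W(R) = (R**2 + R**2) + R = 2*R**2 + R = R + 2*R**2)
f = 3234 (f = -2 + (3220 + 16) = -2 + 3236 = 3234)
(P(5)*W(v(6)))/f = ((54*5**2)*(6*(1 + 2*6)))/3234 = ((54*25)*(6*(1 + 12)))*(1/3234) = (1350*(6*13))*(1/3234) = (1350*78)*(1/3234) = 105300*(1/3234) = 17550/539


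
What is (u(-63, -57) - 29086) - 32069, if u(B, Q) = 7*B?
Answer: -61596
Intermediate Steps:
(u(-63, -57) - 29086) - 32069 = (7*(-63) - 29086) - 32069 = (-441 - 29086) - 32069 = -29527 - 32069 = -61596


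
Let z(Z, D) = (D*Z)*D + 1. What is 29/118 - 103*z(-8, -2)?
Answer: 376803/118 ≈ 3193.2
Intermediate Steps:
z(Z, D) = 1 + Z*D² (z(Z, D) = Z*D² + 1 = 1 + Z*D²)
29/118 - 103*z(-8, -2) = 29/118 - 103*(1 - 8*(-2)²) = 29*(1/118) - 103*(1 - 8*4) = 29/118 - 103*(1 - 32) = 29/118 - 103*(-31) = 29/118 + 3193 = 376803/118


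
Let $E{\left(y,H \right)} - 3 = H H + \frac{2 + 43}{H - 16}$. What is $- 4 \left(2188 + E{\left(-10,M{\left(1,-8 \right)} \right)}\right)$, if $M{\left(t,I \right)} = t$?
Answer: $-8756$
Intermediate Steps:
$E{\left(y,H \right)} = 3 + H^{2} + \frac{45}{-16 + H}$ ($E{\left(y,H \right)} = 3 + \left(H H + \frac{2 + 43}{H - 16}\right) = 3 + \left(H^{2} + \frac{45}{-16 + H}\right) = 3 + H^{2} + \frac{45}{-16 + H}$)
$- 4 \left(2188 + E{\left(-10,M{\left(1,-8 \right)} \right)}\right) = - 4 \left(2188 + \frac{-3 + 1^{3} - 16 \cdot 1^{2} + 3 \cdot 1}{-16 + 1}\right) = - 4 \left(2188 + \frac{-3 + 1 - 16 + 3}{-15}\right) = - 4 \left(2188 - \frac{-3 + 1 - 16 + 3}{15}\right) = - 4 \left(2188 - -1\right) = - 4 \left(2188 + 1\right) = \left(-4\right) 2189 = -8756$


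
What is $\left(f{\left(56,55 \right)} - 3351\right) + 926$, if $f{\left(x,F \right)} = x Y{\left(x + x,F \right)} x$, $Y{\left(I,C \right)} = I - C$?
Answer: $176327$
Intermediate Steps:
$f{\left(x,F \right)} = x^{2} \left(- F + 2 x\right)$ ($f{\left(x,F \right)} = x \left(\left(x + x\right) - F\right) x = x \left(2 x - F\right) x = x \left(- F + 2 x\right) x = x^{2} \left(- F + 2 x\right)$)
$\left(f{\left(56,55 \right)} - 3351\right) + 926 = \left(56^{2} \left(\left(-1\right) 55 + 2 \cdot 56\right) - 3351\right) + 926 = \left(3136 \left(-55 + 112\right) - 3351\right) + 926 = \left(3136 \cdot 57 - 3351\right) + 926 = \left(178752 - 3351\right) + 926 = 175401 + 926 = 176327$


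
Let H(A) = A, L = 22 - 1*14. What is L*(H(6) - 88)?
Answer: -656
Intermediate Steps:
L = 8 (L = 22 - 14 = 8)
L*(H(6) - 88) = 8*(6 - 88) = 8*(-82) = -656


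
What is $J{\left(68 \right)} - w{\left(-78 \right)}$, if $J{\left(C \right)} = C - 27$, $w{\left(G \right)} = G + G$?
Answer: $197$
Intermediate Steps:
$w{\left(G \right)} = 2 G$
$J{\left(C \right)} = -27 + C$
$J{\left(68 \right)} - w{\left(-78 \right)} = \left(-27 + 68\right) - 2 \left(-78\right) = 41 - -156 = 41 + 156 = 197$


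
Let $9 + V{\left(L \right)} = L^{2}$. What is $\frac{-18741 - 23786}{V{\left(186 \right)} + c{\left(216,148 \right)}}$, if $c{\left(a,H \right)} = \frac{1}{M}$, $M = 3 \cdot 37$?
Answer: $- \frac{4720497}{3839158} \approx -1.2296$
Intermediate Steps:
$M = 111$
$c{\left(a,H \right)} = \frac{1}{111}$
$V{\left(L \right)} = -9 + L^{2}$
$\frac{-18741 - 23786}{V{\left(186 \right)} + c{\left(216,148 \right)}} = \frac{-18741 - 23786}{\left(-9 + 186^{2}\right) + \frac{1}{111}} = - \frac{42527}{\left(-9 + 34596\right) + \frac{1}{111}} = - \frac{42527}{34587 + \frac{1}{111}} = - \frac{42527}{\frac{3839158}{111}} = \left(-42527\right) \frac{111}{3839158} = - \frac{4720497}{3839158}$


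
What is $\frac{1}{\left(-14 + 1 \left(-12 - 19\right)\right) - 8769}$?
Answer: $- \frac{1}{8814} \approx -0.00011346$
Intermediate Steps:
$\frac{1}{\left(-14 + 1 \left(-12 - 19\right)\right) - 8769} = \frac{1}{\left(-14 + 1 \left(-31\right)\right) - 8769} = \frac{1}{\left(-14 - 31\right) - 8769} = \frac{1}{-45 - 8769} = \frac{1}{-8814} = - \frac{1}{8814}$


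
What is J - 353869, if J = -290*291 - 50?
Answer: -438309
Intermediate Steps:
J = -84440 (J = -84390 - 50 = -84440)
J - 353869 = -84440 - 353869 = -438309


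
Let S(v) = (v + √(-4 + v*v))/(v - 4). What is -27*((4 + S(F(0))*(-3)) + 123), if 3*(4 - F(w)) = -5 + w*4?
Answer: -15768/5 + 81*√253/5 ≈ -2895.9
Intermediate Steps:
F(w) = 17/3 - 4*w/3 (F(w) = 4 - (-5 + w*4)/3 = 4 - (-5 + 4*w)/3 = 4 + (5/3 - 4*w/3) = 17/3 - 4*w/3)
S(v) = (v + √(-4 + v²))/(-4 + v)
-27*((4 + S(F(0))*(-3)) + 123) = -27*((4 + (((17/3 - 4/3*0) + √(-4 + (17/3 - 4/3*0)²))/(-4 + (17/3 - 4/3*0)))*(-3)) + 123) = -27*((4 + (((17/3 + 0) + √(-4 + (17/3 + 0)²))/(-4 + (17/3 + 0)))*(-3)) + 123) = -27*((4 + ((17/3 + √(-4 + (17/3)²))/(-4 + 17/3))*(-3)) + 123) = -27*((4 + ((17/3 + √(-4 + 289/9))/(5/3))*(-3)) + 123) = -27*((4 + (3*(17/3 + √(253/9))/5)*(-3)) + 123) = -27*((4 + (3*(17/3 + √253/3)/5)*(-3)) + 123) = -27*((4 + (17/5 + √253/5)*(-3)) + 123) = -27*((4 + (-51/5 - 3*√253/5)) + 123) = -27*((-31/5 - 3*√253/5) + 123) = -27*(584/5 - 3*√253/5) = -15768/5 + 81*√253/5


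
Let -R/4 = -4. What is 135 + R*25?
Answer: 535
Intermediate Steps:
R = 16 (R = -4*(-4) = 16)
135 + R*25 = 135 + 16*25 = 135 + 400 = 535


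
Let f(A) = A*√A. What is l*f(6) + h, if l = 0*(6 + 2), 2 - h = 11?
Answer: -9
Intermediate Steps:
h = -9 (h = 2 - 1*11 = 2 - 11 = -9)
l = 0 (l = 0*8 = 0)
f(A) = A^(3/2)
l*f(6) + h = 0*6^(3/2) - 9 = 0*(6*√6) - 9 = 0 - 9 = -9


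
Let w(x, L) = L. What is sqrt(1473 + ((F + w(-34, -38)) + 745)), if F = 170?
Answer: 5*sqrt(94) ≈ 48.477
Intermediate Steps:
sqrt(1473 + ((F + w(-34, -38)) + 745)) = sqrt(1473 + ((170 - 38) + 745)) = sqrt(1473 + (132 + 745)) = sqrt(1473 + 877) = sqrt(2350) = 5*sqrt(94)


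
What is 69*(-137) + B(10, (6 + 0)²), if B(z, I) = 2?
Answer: -9451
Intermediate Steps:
69*(-137) + B(10, (6 + 0)²) = 69*(-137) + 2 = -9453 + 2 = -9451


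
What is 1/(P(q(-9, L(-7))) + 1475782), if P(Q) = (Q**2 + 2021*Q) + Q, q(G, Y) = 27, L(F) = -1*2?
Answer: 1/1531105 ≈ 6.5312e-7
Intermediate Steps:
L(F) = -2
P(Q) = Q**2 + 2022*Q
1/(P(q(-9, L(-7))) + 1475782) = 1/(27*(2022 + 27) + 1475782) = 1/(27*2049 + 1475782) = 1/(55323 + 1475782) = 1/1531105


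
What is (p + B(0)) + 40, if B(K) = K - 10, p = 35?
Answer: 65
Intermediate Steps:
B(K) = -10 + K
(p + B(0)) + 40 = (35 + (-10 + 0)) + 40 = (35 - 10) + 40 = 25 + 40 = 65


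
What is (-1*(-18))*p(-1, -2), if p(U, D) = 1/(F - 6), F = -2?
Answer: -9/4 ≈ -2.2500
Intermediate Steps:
p(U, D) = -1/8 (p(U, D) = 1/(-2 - 6) = 1/(-8) = -1/8)
(-1*(-18))*p(-1, -2) = -1*(-18)*(-1/8) = 18*(-1/8) = -9/4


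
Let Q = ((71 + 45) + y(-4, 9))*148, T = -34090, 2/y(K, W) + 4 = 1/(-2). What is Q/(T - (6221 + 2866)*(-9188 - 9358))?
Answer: 1040/10246221 ≈ 0.00010150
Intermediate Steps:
y(K, W) = -4/9 (y(K, W) = 2/(-4 + 1/(-2)) = 2/(-4 - ½) = 2/(-9/2) = 2*(-2/9) = -4/9)
Q = 153920/9 (Q = ((71 + 45) - 4/9)*148 = (116 - 4/9)*148 = (1040/9)*148 = 153920/9 ≈ 17102.)
Q/(T - (6221 + 2866)*(-9188 - 9358)) = 153920/(9*(-34090 - (6221 + 2866)*(-9188 - 9358))) = 153920/(9*(-34090 - 9087*(-18546))) = 153920/(9*(-34090 - 1*(-168527502))) = 153920/(9*(-34090 + 168527502)) = (153920/9)/168493412 = (153920/9)*(1/168493412) = 1040/10246221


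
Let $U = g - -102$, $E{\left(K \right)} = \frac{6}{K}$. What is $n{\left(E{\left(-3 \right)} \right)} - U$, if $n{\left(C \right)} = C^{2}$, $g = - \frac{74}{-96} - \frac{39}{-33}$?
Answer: $- \frac{52775}{528} \approx -99.953$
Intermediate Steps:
$g = \frac{1031}{528}$ ($g = \left(-74\right) \left(- \frac{1}{96}\right) - - \frac{13}{11} = \frac{37}{48} + \frac{13}{11} = \frac{1031}{528} \approx 1.9527$)
$U = \frac{54887}{528}$ ($U = \frac{1031}{528} - -102 = \frac{1031}{528} + 102 = \frac{54887}{528} \approx 103.95$)
$n{\left(E{\left(-3 \right)} \right)} - U = \left(\frac{6}{-3}\right)^{2} - \frac{54887}{528} = \left(6 \left(- \frac{1}{3}\right)\right)^{2} - \frac{54887}{528} = \left(-2\right)^{2} - \frac{54887}{528} = 4 - \frac{54887}{528} = - \frac{52775}{528}$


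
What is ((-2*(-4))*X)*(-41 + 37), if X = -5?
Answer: 160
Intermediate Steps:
((-2*(-4))*X)*(-41 + 37) = (-2*(-4)*(-5))*(-41 + 37) = (8*(-5))*(-4) = -40*(-4) = 160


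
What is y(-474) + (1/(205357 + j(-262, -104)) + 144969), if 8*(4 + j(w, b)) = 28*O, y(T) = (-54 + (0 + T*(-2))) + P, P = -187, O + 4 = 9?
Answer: 59835105918/410741 ≈ 1.4568e+5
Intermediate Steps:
O = 5 (O = -4 + 9 = 5)
y(T) = -241 - 2*T (y(T) = (-54 + (0 + T*(-2))) - 187 = (-54 + (0 - 2*T)) - 187 = (-54 - 2*T) - 187 = -241 - 2*T)
j(w, b) = 27/2 (j(w, b) = -4 + (28*5)/8 = -4 + (1/8)*140 = -4 + 35/2 = 27/2)
y(-474) + (1/(205357 + j(-262, -104)) + 144969) = (-241 - 2*(-474)) + (1/(205357 + 27/2) + 144969) = (-241 + 948) + (1/(410741/2) + 144969) = 707 + (2/410741 + 144969) = 707 + 59544712031/410741 = 59835105918/410741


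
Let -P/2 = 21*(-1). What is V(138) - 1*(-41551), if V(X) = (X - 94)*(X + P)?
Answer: 49471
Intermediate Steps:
P = 42 (P = -42*(-1) = -2*(-21) = 42)
V(X) = (-94 + X)*(42 + X) (V(X) = (X - 94)*(X + 42) = (-94 + X)*(42 + X))
V(138) - 1*(-41551) = (-3948 + 138**2 - 52*138) - 1*(-41551) = (-3948 + 19044 - 7176) + 41551 = 7920 + 41551 = 49471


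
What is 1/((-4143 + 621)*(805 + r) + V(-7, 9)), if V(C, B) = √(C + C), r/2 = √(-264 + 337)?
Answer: 1/(-2835210 - 7044*√73 + I*√14) ≈ -3.4538e-7 - 0.e-13*I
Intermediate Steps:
r = 2*√73 (r = 2*√(-264 + 337) = 2*√73 ≈ 17.088)
V(C, B) = √2*√C (V(C, B) = √(2*C) = √2*√C)
1/((-4143 + 621)*(805 + r) + V(-7, 9)) = 1/((-4143 + 621)*(805 + 2*√73) + √2*√(-7)) = 1/(-3522*(805 + 2*√73) + √2*(I*√7)) = 1/((-2835210 - 7044*√73) + I*√14) = 1/(-2835210 - 7044*√73 + I*√14)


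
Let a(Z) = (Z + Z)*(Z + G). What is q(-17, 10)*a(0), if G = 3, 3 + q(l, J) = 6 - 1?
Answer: 0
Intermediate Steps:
q(l, J) = 2 (q(l, J) = -3 + (6 - 1) = -3 + 5 = 2)
a(Z) = 2*Z*(3 + Z) (a(Z) = (Z + Z)*(Z + 3) = (2*Z)*(3 + Z) = 2*Z*(3 + Z))
q(-17, 10)*a(0) = 2*(2*0*(3 + 0)) = 2*(2*0*3) = 2*0 = 0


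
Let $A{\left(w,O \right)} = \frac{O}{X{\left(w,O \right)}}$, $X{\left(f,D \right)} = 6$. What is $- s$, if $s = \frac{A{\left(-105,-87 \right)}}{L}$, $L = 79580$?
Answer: $\frac{29}{159160} \approx 0.00018221$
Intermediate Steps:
$A{\left(w,O \right)} = \frac{O}{6}$
$s = - \frac{29}{159160}$ ($s = \frac{\frac{1}{6} \left(-87\right)}{79580} = \left(- \frac{29}{2}\right) \frac{1}{79580} = - \frac{29}{159160} \approx -0.00018221$)
$- s = \left(-1\right) \left(- \frac{29}{159160}\right) = \frac{29}{159160}$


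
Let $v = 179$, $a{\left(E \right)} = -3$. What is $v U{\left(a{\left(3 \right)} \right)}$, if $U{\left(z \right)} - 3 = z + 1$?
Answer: $179$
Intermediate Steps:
$U{\left(z \right)} = 4 + z$ ($U{\left(z \right)} = 3 + \left(z + 1\right) = 3 + \left(1 + z\right) = 4 + z$)
$v U{\left(a{\left(3 \right)} \right)} = 179 \left(4 - 3\right) = 179 \cdot 1 = 179$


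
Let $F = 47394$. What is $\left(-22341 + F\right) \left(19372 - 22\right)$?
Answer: $484775550$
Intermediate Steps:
$\left(-22341 + F\right) \left(19372 - 22\right) = \left(-22341 + 47394\right) \left(19372 - 22\right) = 25053 \cdot 19350 = 484775550$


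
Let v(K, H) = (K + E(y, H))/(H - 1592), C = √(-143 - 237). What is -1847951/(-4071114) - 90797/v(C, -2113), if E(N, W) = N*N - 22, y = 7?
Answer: 36977433408002689/4514865426 - 672805770*I*√95/1109 ≈ 8.1902e+6 - 5.9132e+6*I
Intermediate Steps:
E(N, W) = -22 + N² (E(N, W) = N² - 22 = -22 + N²)
C = 2*I*√95 (C = √(-380) = 2*I*√95 ≈ 19.494*I)
v(K, H) = (27 + K)/(-1592 + H) (v(K, H) = (K + (-22 + 7²))/(H - 1592) = (K + (-22 + 49))/(-1592 + H) = (K + 27)/(-1592 + H) = (27 + K)/(-1592 + H))
-1847951/(-4071114) - 90797/v(C, -2113) = -1847951/(-4071114) - 90797*(-1592 - 2113)/(27 + 2*I*√95) = -1847951*(-1/4071114) - 90797*(-3705/(27 + 2*I*√95)) = 1847951/4071114 - 90797*(-3705/(27 + 2*I*√95)) = 1847951/4071114 - 90797/(-9/1235 - 2*I*√95/3705)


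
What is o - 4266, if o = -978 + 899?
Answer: -4345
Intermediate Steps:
o = -79
o - 4266 = -79 - 4266 = -4345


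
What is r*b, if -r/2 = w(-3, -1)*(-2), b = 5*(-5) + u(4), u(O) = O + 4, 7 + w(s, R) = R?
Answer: 544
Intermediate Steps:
w(s, R) = -7 + R
u(O) = 4 + O
b = -17 (b = 5*(-5) + (4 + 4) = -25 + 8 = -17)
r = -32 (r = -2*(-7 - 1)*(-2) = -(-16)*(-2) = -2*16 = -32)
r*b = -32*(-17) = 544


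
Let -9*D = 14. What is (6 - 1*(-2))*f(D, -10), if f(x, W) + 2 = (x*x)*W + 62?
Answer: 23200/81 ≈ 286.42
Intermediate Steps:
D = -14/9 (D = -1/9*14 = -14/9 ≈ -1.5556)
f(x, W) = 60 + W*x**2 (f(x, W) = -2 + ((x*x)*W + 62) = -2 + (x**2*W + 62) = -2 + (W*x**2 + 62) = -2 + (62 + W*x**2) = 60 + W*x**2)
(6 - 1*(-2))*f(D, -10) = (6 - 1*(-2))*(60 - 10*(-14/9)**2) = (6 + 2)*(60 - 10*196/81) = 8*(60 - 1960/81) = 8*(2900/81) = 23200/81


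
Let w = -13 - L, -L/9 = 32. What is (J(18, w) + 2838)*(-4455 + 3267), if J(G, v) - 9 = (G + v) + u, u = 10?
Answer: -3742200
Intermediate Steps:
L = -288 (L = -9*32 = -288)
w = 275 (w = -13 - 1*(-288) = -13 + 288 = 275)
J(G, v) = 19 + G + v (J(G, v) = 9 + ((G + v) + 10) = 9 + (10 + G + v) = 19 + G + v)
(J(18, w) + 2838)*(-4455 + 3267) = ((19 + 18 + 275) + 2838)*(-4455 + 3267) = (312 + 2838)*(-1188) = 3150*(-1188) = -3742200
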